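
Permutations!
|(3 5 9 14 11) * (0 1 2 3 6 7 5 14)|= 10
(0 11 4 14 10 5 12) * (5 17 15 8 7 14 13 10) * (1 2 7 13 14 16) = (0 11 4 14 5 12)(1 2 7 16)(8 13 10 17 15) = [11, 2, 7, 3, 14, 12, 6, 16, 13, 9, 17, 4, 0, 10, 5, 8, 1, 15]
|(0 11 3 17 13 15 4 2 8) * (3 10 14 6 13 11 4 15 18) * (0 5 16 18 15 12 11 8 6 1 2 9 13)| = 12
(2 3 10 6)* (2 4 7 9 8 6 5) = [0, 1, 3, 10, 7, 2, 4, 9, 6, 8, 5] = (2 3 10 5)(4 7 9 8 6)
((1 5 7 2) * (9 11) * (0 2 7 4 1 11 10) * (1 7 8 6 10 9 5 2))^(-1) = (0 10 6 8 7 4 5 11 2 1)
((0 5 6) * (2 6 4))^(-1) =(0 6 2 4 5)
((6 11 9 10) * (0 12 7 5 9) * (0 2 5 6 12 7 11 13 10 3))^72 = ((0 7 6 13 10 12 11 2 5 9 3))^72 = (0 11 7 2 6 5 13 9 10 3 12)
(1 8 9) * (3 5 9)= (1 8 3 5 9)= [0, 8, 2, 5, 4, 9, 6, 7, 3, 1]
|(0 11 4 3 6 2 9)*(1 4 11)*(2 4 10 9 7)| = |(11)(0 1 10 9)(2 7)(3 6 4)| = 12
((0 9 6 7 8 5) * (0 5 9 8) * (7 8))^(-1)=(0 7)(6 9 8)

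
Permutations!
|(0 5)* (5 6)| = |(0 6 5)| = 3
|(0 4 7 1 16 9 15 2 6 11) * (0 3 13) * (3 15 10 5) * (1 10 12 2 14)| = |(0 4 7 10 5 3 13)(1 16 9 12 2 6 11 15 14)| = 63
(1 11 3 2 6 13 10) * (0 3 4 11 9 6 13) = [3, 9, 13, 2, 11, 5, 0, 7, 8, 6, 1, 4, 12, 10] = (0 3 2 13 10 1 9 6)(4 11)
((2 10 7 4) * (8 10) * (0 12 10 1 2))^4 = (0 4 7 10 12)(1 2 8)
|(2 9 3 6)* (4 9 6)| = 6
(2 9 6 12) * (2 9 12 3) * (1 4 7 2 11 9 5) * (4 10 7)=(1 10 7 2 12 5)(3 11 9 6)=[0, 10, 12, 11, 4, 1, 3, 2, 8, 6, 7, 9, 5]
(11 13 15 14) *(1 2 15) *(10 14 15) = (15)(1 2 10 14 11 13) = [0, 2, 10, 3, 4, 5, 6, 7, 8, 9, 14, 13, 12, 1, 11, 15]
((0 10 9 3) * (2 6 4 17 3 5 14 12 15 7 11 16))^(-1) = ((0 10 9 5 14 12 15 7 11 16 2 6 4 17 3))^(-1) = (0 3 17 4 6 2 16 11 7 15 12 14 5 9 10)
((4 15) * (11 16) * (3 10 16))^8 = (16)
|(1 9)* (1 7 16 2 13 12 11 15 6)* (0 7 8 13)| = |(0 7 16 2)(1 9 8 13 12 11 15 6)| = 8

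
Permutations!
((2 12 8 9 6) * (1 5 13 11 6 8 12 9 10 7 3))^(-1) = ((1 5 13 11 6 2 9 8 10 7 3))^(-1) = (1 3 7 10 8 9 2 6 11 13 5)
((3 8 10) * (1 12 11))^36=(12)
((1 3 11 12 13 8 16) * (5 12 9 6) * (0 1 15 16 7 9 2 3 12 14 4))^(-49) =((0 1 12 13 8 7 9 6 5 14 4)(2 3 11)(15 16))^(-49) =(0 9 1 6 12 5 13 14 8 4 7)(2 11 3)(15 16)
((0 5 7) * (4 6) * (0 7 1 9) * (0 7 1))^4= ((0 5)(1 9 7)(4 6))^4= (1 9 7)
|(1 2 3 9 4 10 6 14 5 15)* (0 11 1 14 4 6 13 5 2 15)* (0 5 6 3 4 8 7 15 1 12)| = |(0 11 12)(2 4 10 13 6 8 7 15 14)(3 9)| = 18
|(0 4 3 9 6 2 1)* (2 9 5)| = |(0 4 3 5 2 1)(6 9)| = 6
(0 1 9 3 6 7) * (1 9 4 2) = (0 9 3 6 7)(1 4 2) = [9, 4, 1, 6, 2, 5, 7, 0, 8, 3]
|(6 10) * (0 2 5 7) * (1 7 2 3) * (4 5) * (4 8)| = |(0 3 1 7)(2 8 4 5)(6 10)| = 4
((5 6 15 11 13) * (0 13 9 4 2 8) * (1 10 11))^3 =(0 6 10 4)(1 9 8 5)(2 13 15 11)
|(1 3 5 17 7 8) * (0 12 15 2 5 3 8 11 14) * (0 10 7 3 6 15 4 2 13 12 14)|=|(0 14 10 7 11)(1 8)(2 5 17 3 6 15 13 12 4)|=90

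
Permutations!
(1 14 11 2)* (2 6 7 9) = [0, 14, 1, 3, 4, 5, 7, 9, 8, 2, 10, 6, 12, 13, 11] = (1 14 11 6 7 9 2)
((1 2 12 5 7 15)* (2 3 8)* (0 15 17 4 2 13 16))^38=((0 15 1 3 8 13 16)(2 12 5 7 17 4))^38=(0 3 16 1 13 15 8)(2 5 17)(4 12 7)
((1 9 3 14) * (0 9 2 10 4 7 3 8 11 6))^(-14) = ((0 9 8 11 6)(1 2 10 4 7 3 14))^(-14) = (14)(0 9 8 11 6)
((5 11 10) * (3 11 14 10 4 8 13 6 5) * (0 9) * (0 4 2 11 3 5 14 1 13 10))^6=(0 1 4 6 10)(5 9 13 8 14)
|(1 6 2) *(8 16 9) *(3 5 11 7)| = 12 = |(1 6 2)(3 5 11 7)(8 16 9)|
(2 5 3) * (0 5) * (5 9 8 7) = (0 9 8 7 5 3 2) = [9, 1, 0, 2, 4, 3, 6, 5, 7, 8]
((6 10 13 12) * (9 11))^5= ((6 10 13 12)(9 11))^5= (6 10 13 12)(9 11)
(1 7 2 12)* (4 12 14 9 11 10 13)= (1 7 2 14 9 11 10 13 4 12)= [0, 7, 14, 3, 12, 5, 6, 2, 8, 11, 13, 10, 1, 4, 9]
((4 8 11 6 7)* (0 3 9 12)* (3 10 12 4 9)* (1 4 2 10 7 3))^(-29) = ((0 7 9 2 10 12)(1 4 8 11 6 3))^(-29) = (0 7 9 2 10 12)(1 4 8 11 6 3)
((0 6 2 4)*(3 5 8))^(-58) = ((0 6 2 4)(3 5 8))^(-58) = (0 2)(3 8 5)(4 6)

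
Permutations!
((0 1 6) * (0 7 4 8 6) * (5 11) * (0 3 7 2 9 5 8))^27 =((0 1 3 7 4)(2 9 5 11 8 6))^27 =(0 3 4 1 7)(2 11)(5 6)(8 9)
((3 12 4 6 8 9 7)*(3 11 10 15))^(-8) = (3 4 8 7 10)(6 9 11 15 12)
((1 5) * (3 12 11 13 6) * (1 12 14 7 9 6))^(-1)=(1 13 11 12 5)(3 6 9 7 14)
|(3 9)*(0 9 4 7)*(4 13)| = |(0 9 3 13 4 7)| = 6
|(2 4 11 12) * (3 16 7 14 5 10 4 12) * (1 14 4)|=|(1 14 5 10)(2 12)(3 16 7 4 11)|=20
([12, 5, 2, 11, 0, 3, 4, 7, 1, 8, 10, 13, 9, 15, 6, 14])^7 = [11, 6, 2, 0, 3, 4, 5, 7, 14, 15, 10, 12, 13, 9, 1, 8]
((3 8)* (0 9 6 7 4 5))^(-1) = ((0 9 6 7 4 5)(3 8))^(-1) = (0 5 4 7 6 9)(3 8)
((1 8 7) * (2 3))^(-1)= ((1 8 7)(2 3))^(-1)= (1 7 8)(2 3)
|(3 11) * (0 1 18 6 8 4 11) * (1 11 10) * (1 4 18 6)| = 12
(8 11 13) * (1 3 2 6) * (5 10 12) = (1 3 2 6)(5 10 12)(8 11 13) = [0, 3, 6, 2, 4, 10, 1, 7, 11, 9, 12, 13, 5, 8]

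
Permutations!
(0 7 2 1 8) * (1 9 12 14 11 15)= (0 7 2 9 12 14 11 15 1 8)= [7, 8, 9, 3, 4, 5, 6, 2, 0, 12, 10, 15, 14, 13, 11, 1]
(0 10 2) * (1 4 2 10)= [1, 4, 0, 3, 2, 5, 6, 7, 8, 9, 10]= (10)(0 1 4 2)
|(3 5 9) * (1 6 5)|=|(1 6 5 9 3)|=5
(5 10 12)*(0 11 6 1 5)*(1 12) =(0 11 6 12)(1 5 10) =[11, 5, 2, 3, 4, 10, 12, 7, 8, 9, 1, 6, 0]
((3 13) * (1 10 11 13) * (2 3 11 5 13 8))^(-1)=(1 3 2 8 11 13 5 10)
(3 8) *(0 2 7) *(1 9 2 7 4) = [7, 9, 4, 8, 1, 5, 6, 0, 3, 2] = (0 7)(1 9 2 4)(3 8)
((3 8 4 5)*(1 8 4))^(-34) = ((1 8)(3 4 5))^(-34) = (8)(3 5 4)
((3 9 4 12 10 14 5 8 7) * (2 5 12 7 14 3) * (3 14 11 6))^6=(14)(2 9 11)(3 8 7)(4 6 5)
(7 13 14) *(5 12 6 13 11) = (5 12 6 13 14 7 11) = [0, 1, 2, 3, 4, 12, 13, 11, 8, 9, 10, 5, 6, 14, 7]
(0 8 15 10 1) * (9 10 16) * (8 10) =(0 10 1)(8 15 16 9) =[10, 0, 2, 3, 4, 5, 6, 7, 15, 8, 1, 11, 12, 13, 14, 16, 9]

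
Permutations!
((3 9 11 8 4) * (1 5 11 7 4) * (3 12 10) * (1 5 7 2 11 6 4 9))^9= ((1 7 9 2 11 8 5 6 4 12 10 3))^9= (1 12 5 2)(3 4 8 9)(6 11 7 10)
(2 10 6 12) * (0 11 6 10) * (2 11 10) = (0 10 2)(6 12 11) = [10, 1, 0, 3, 4, 5, 12, 7, 8, 9, 2, 6, 11]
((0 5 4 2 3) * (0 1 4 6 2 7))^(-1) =((0 5 6 2 3 1 4 7))^(-1) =(0 7 4 1 3 2 6 5)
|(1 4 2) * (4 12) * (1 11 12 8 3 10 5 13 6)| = 28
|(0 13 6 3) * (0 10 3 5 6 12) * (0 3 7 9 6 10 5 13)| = |(3 5 10 7 9 6 13 12)| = 8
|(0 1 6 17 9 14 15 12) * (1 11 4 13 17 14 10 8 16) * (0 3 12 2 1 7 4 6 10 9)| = 14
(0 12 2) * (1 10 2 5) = (0 12 5 1 10 2) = [12, 10, 0, 3, 4, 1, 6, 7, 8, 9, 2, 11, 5]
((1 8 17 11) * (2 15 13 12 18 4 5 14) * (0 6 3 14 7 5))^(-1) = ((0 6 3 14 2 15 13 12 18 4)(1 8 17 11)(5 7))^(-1) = (0 4 18 12 13 15 2 14 3 6)(1 11 17 8)(5 7)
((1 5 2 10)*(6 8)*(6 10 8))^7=(1 2 10 5 8)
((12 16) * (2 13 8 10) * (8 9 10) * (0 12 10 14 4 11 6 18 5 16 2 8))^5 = ((0 12 2 13 9 14 4 11 6 18 5 16 10 8))^5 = (0 14 5 12 4 16 2 11 10 13 6 8 9 18)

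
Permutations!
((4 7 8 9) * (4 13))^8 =((4 7 8 9 13))^8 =(4 9 7 13 8)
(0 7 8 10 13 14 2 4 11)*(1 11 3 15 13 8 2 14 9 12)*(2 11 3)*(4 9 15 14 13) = [7, 3, 9, 14, 2, 5, 6, 11, 10, 12, 8, 0, 1, 15, 13, 4] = (0 7 11)(1 3 14 13 15 4 2 9 12)(8 10)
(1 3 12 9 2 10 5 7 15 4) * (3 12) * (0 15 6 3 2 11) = (0 15 4 1 12 9 11)(2 10 5 7 6 3) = [15, 12, 10, 2, 1, 7, 3, 6, 8, 11, 5, 0, 9, 13, 14, 4]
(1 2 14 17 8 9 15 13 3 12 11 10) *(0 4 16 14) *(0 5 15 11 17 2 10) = [4, 10, 5, 12, 16, 15, 6, 7, 9, 11, 1, 0, 17, 3, 2, 13, 14, 8] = (0 4 16 14 2 5 15 13 3 12 17 8 9 11)(1 10)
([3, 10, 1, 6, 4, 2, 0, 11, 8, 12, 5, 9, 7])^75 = (1 2 5 10)(7 12 9 11)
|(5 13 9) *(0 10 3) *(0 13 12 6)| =8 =|(0 10 3 13 9 5 12 6)|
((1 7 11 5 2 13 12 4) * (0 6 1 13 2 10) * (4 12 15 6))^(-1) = (0 10 5 11 7 1 6 15 13 4)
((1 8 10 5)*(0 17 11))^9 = (17)(1 8 10 5)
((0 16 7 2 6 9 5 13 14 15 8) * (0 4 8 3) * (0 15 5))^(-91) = ((0 16 7 2 6 9)(3 15)(4 8)(5 13 14))^(-91) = (0 9 6 2 7 16)(3 15)(4 8)(5 14 13)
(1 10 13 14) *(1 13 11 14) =(1 10 11 14 13) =[0, 10, 2, 3, 4, 5, 6, 7, 8, 9, 11, 14, 12, 1, 13]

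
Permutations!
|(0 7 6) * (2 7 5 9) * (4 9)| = 7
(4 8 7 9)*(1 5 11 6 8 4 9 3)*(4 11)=[0, 5, 2, 1, 11, 4, 8, 3, 7, 9, 10, 6]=(1 5 4 11 6 8 7 3)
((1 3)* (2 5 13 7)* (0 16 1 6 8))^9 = (0 3)(1 8)(2 5 13 7)(6 16)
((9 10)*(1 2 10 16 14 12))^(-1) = ((1 2 10 9 16 14 12))^(-1) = (1 12 14 16 9 10 2)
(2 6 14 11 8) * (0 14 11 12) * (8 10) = (0 14 12)(2 6 11 10 8) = [14, 1, 6, 3, 4, 5, 11, 7, 2, 9, 8, 10, 0, 13, 12]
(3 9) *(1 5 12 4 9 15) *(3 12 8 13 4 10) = (1 5 8 13 4 9 12 10 3 15) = [0, 5, 2, 15, 9, 8, 6, 7, 13, 12, 3, 11, 10, 4, 14, 1]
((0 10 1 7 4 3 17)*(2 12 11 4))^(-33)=(0 4 2 10 3 12 1 17 11 7)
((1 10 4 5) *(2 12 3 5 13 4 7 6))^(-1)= ((1 10 7 6 2 12 3 5)(4 13))^(-1)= (1 5 3 12 2 6 7 10)(4 13)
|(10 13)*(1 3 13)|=4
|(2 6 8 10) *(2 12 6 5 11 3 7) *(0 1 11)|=|(0 1 11 3 7 2 5)(6 8 10 12)|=28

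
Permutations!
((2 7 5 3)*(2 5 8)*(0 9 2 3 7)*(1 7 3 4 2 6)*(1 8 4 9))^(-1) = ((0 1 7 4 2)(3 5)(6 8 9))^(-1) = (0 2 4 7 1)(3 5)(6 9 8)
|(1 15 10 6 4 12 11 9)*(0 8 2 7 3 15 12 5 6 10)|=12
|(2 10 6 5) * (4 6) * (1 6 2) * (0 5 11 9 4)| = |(0 5 1 6 11 9 4 2 10)| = 9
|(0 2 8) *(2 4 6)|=5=|(0 4 6 2 8)|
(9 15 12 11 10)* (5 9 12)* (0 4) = [4, 1, 2, 3, 0, 9, 6, 7, 8, 15, 12, 10, 11, 13, 14, 5] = (0 4)(5 9 15)(10 12 11)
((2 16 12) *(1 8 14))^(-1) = (1 14 8)(2 12 16)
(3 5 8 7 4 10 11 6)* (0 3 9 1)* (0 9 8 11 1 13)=(0 3 5 11 6 8 7 4 10 1 9 13)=[3, 9, 2, 5, 10, 11, 8, 4, 7, 13, 1, 6, 12, 0]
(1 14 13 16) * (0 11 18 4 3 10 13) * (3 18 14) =(0 11 14)(1 3 10 13 16)(4 18) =[11, 3, 2, 10, 18, 5, 6, 7, 8, 9, 13, 14, 12, 16, 0, 15, 1, 17, 4]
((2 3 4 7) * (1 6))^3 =((1 6)(2 3 4 7))^3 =(1 6)(2 7 4 3)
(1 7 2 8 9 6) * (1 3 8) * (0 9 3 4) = (0 9 6 4)(1 7 2)(3 8) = [9, 7, 1, 8, 0, 5, 4, 2, 3, 6]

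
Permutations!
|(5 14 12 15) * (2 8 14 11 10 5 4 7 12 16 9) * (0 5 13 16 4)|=|(0 5 11 10 13 16 9 2 8 14 4 7 12 15)|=14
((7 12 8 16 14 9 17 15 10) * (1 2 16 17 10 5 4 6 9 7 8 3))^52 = ((1 2 16 14 7 12 3)(4 6 9 10 8 17 15 5))^52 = (1 14 3 16 12 2 7)(4 8)(5 10)(6 17)(9 15)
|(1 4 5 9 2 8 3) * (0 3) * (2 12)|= 9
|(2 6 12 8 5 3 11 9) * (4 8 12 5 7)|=|(12)(2 6 5 3 11 9)(4 8 7)|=6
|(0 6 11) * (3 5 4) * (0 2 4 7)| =|(0 6 11 2 4 3 5 7)| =8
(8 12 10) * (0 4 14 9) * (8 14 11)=[4, 1, 2, 3, 11, 5, 6, 7, 12, 0, 14, 8, 10, 13, 9]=(0 4 11 8 12 10 14 9)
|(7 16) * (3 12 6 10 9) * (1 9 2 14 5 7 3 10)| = |(1 9 10 2 14 5 7 16 3 12 6)| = 11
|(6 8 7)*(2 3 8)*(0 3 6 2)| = |(0 3 8 7 2 6)| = 6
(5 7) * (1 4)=(1 4)(5 7)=[0, 4, 2, 3, 1, 7, 6, 5]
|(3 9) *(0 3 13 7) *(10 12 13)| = |(0 3 9 10 12 13 7)| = 7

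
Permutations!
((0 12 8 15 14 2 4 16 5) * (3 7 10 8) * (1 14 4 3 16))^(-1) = (0 5 16 12)(1 4 15 8 10 7 3 2 14)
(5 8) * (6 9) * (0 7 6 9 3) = (9)(0 7 6 3)(5 8) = [7, 1, 2, 0, 4, 8, 3, 6, 5, 9]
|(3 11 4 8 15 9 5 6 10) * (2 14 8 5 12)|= 6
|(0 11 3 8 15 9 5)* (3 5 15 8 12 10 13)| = |(0 11 5)(3 12 10 13)(9 15)| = 12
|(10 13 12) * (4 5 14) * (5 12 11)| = 7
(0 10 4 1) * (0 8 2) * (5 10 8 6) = (0 8 2)(1 6 5 10 4) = [8, 6, 0, 3, 1, 10, 5, 7, 2, 9, 4]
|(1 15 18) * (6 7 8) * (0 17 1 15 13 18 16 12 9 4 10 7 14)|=|(0 17 1 13 18 15 16 12 9 4 10 7 8 6 14)|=15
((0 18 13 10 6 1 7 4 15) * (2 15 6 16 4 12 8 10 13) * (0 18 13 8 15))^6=((0 13 8 10 16 4 6 1 7 12 15 18 2))^6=(0 6 2 4 18 16 15 10 12 8 7 13 1)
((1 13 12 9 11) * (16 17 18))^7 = (1 12 11 13 9)(16 17 18)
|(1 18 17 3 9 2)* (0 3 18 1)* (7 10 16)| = 12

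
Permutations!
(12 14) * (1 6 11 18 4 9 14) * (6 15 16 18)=[0, 15, 2, 3, 9, 5, 11, 7, 8, 14, 10, 6, 1, 13, 12, 16, 18, 17, 4]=(1 15 16 18 4 9 14 12)(6 11)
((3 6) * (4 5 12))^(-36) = ((3 6)(4 5 12))^(-36) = (12)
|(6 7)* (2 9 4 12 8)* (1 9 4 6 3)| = |(1 9 6 7 3)(2 4 12 8)| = 20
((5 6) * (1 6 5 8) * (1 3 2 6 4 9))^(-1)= ((1 4 9)(2 6 8 3))^(-1)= (1 9 4)(2 3 8 6)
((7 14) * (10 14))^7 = ((7 10 14))^7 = (7 10 14)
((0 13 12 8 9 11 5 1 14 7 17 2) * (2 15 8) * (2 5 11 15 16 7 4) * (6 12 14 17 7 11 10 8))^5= (1 8 5 10 12 11 6 16 15 17 9)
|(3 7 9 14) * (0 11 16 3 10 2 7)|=20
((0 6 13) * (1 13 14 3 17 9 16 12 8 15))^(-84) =(17)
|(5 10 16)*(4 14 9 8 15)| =|(4 14 9 8 15)(5 10 16)| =15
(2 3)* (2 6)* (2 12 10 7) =(2 3 6 12 10 7) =[0, 1, 3, 6, 4, 5, 12, 2, 8, 9, 7, 11, 10]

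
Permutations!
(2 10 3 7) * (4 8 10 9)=(2 9 4 8 10 3 7)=[0, 1, 9, 7, 8, 5, 6, 2, 10, 4, 3]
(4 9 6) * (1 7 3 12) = (1 7 3 12)(4 9 6) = [0, 7, 2, 12, 9, 5, 4, 3, 8, 6, 10, 11, 1]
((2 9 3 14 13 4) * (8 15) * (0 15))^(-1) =((0 15 8)(2 9 3 14 13 4))^(-1) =(0 8 15)(2 4 13 14 3 9)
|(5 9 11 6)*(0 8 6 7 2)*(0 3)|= 9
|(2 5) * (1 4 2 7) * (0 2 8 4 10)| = |(0 2 5 7 1 10)(4 8)| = 6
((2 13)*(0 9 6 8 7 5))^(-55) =(0 5 7 8 6 9)(2 13)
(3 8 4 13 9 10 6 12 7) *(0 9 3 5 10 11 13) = (0 9 11 13 3 8 4)(5 10 6 12 7) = [9, 1, 2, 8, 0, 10, 12, 5, 4, 11, 6, 13, 7, 3]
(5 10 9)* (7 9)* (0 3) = (0 3)(5 10 7 9) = [3, 1, 2, 0, 4, 10, 6, 9, 8, 5, 7]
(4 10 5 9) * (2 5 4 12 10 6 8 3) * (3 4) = (2 5 9 12 10 3)(4 6 8) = [0, 1, 5, 2, 6, 9, 8, 7, 4, 12, 3, 11, 10]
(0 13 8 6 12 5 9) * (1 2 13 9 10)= [9, 2, 13, 3, 4, 10, 12, 7, 6, 0, 1, 11, 5, 8]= (0 9)(1 2 13 8 6 12 5 10)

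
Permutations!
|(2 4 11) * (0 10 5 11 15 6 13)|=9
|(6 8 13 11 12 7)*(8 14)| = |(6 14 8 13 11 12 7)| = 7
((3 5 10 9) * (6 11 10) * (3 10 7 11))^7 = (3 5 6)(7 11)(9 10)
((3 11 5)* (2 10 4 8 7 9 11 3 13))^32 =(2 9 10 11 4 5 8 13 7)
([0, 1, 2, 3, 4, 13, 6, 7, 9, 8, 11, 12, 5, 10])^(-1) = [0, 1, 2, 3, 4, 12, 6, 7, 9, 8, 13, 10, 11, 5]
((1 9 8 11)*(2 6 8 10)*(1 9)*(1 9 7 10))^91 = ((1 9)(2 6 8 11 7 10))^91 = (1 9)(2 6 8 11 7 10)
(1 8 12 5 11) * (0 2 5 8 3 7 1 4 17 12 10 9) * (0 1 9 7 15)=(0 2 5 11 4 17 12 8 10 7 9 1 3 15)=[2, 3, 5, 15, 17, 11, 6, 9, 10, 1, 7, 4, 8, 13, 14, 0, 16, 12]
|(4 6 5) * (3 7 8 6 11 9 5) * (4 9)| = 4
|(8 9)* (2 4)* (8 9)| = |(9)(2 4)| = 2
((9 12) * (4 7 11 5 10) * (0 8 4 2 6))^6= ((0 8 4 7 11 5 10 2 6)(9 12))^6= (12)(0 10 7)(2 11 8)(4 6 5)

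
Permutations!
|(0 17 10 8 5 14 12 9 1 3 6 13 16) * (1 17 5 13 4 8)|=14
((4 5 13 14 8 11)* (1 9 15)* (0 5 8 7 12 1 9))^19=(0 12 14 5 1 7 13)(4 8 11)(9 15)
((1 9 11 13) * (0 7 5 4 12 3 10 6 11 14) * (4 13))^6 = ((0 7 5 13 1 9 14)(3 10 6 11 4 12))^6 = (0 14 9 1 13 5 7)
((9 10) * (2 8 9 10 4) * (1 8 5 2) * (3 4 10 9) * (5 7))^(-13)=(1 4 3 8)(2 5 7)(9 10)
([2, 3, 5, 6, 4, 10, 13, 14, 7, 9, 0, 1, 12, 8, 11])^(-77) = [10, 13, 0, 8, 4, 2, 7, 1, 11, 9, 5, 6, 12, 14, 3]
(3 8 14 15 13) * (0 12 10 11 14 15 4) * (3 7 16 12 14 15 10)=(0 14 4)(3 8 10 11 15 13 7 16 12)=[14, 1, 2, 8, 0, 5, 6, 16, 10, 9, 11, 15, 3, 7, 4, 13, 12]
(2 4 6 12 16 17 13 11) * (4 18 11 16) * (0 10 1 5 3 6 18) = (0 10 1 5 3 6 12 4 18 11 2)(13 16 17) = [10, 5, 0, 6, 18, 3, 12, 7, 8, 9, 1, 2, 4, 16, 14, 15, 17, 13, 11]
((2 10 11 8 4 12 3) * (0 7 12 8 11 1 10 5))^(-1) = ((0 7 12 3 2 5)(1 10)(4 8))^(-1) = (0 5 2 3 12 7)(1 10)(4 8)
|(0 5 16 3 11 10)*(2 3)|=|(0 5 16 2 3 11 10)|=7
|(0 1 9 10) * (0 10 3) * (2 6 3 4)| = 7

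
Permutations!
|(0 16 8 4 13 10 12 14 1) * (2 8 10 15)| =30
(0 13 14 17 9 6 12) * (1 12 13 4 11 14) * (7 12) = [4, 7, 2, 3, 11, 5, 13, 12, 8, 6, 10, 14, 0, 1, 17, 15, 16, 9] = (0 4 11 14 17 9 6 13 1 7 12)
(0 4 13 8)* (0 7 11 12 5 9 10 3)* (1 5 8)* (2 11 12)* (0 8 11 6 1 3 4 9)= (0 9 10 4 13 3 8 7 12 11 2 6 1 5)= [9, 5, 6, 8, 13, 0, 1, 12, 7, 10, 4, 2, 11, 3]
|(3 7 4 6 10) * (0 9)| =|(0 9)(3 7 4 6 10)| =10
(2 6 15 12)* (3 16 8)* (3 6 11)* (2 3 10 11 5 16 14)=(2 5 16 8 6 15 12 3 14)(10 11)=[0, 1, 5, 14, 4, 16, 15, 7, 6, 9, 11, 10, 3, 13, 2, 12, 8]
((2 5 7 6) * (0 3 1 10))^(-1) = (0 10 1 3)(2 6 7 5) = ((0 3 1 10)(2 5 7 6))^(-1)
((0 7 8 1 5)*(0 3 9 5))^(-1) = ((0 7 8 1)(3 9 5))^(-1) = (0 1 8 7)(3 5 9)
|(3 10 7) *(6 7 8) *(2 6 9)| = |(2 6 7 3 10 8 9)| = 7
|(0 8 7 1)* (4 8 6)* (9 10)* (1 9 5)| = 9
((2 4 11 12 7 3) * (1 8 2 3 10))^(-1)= (1 10 7 12 11 4 2 8)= ((1 8 2 4 11 12 7 10))^(-1)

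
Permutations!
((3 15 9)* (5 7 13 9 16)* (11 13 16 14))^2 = ((3 15 14 11 13 9)(5 7 16))^2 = (3 14 13)(5 16 7)(9 15 11)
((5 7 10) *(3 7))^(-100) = ((3 7 10 5))^(-100) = (10)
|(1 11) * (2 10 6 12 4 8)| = 6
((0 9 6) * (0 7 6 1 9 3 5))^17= (0 5 3)(1 9)(6 7)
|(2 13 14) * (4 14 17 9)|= |(2 13 17 9 4 14)|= 6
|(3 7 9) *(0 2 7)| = |(0 2 7 9 3)| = 5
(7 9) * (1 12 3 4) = (1 12 3 4)(7 9) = [0, 12, 2, 4, 1, 5, 6, 9, 8, 7, 10, 11, 3]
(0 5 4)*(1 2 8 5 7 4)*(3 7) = (0 3 7 4)(1 2 8 5) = [3, 2, 8, 7, 0, 1, 6, 4, 5]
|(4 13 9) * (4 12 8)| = |(4 13 9 12 8)| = 5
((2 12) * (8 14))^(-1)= (2 12)(8 14)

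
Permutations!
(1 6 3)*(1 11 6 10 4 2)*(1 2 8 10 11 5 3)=[0, 11, 2, 5, 8, 3, 1, 7, 10, 9, 4, 6]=(1 11 6)(3 5)(4 8 10)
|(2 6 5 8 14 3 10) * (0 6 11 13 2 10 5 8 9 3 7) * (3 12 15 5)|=|(0 6 8 14 7)(2 11 13)(5 9 12 15)|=60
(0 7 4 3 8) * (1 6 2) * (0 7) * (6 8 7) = (1 8 6 2)(3 7 4) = [0, 8, 1, 7, 3, 5, 2, 4, 6]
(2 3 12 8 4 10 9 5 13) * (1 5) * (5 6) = [0, 6, 3, 12, 10, 13, 5, 7, 4, 1, 9, 11, 8, 2] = (1 6 5 13 2 3 12 8 4 10 9)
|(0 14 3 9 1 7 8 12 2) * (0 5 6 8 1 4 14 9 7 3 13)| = 15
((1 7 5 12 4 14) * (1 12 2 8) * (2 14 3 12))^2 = (1 5 2)(3 4 12)(7 14 8)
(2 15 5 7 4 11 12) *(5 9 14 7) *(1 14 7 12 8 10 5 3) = (1 14 12 2 15 9 7 4 11 8 10 5 3) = [0, 14, 15, 1, 11, 3, 6, 4, 10, 7, 5, 8, 2, 13, 12, 9]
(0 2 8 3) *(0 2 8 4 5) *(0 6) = (0 8 3 2 4 5 6) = [8, 1, 4, 2, 5, 6, 0, 7, 3]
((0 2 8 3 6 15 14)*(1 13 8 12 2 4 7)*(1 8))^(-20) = (0 3)(4 6)(7 15)(8 14)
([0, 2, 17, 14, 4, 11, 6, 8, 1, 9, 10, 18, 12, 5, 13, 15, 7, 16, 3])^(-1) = (1 8 7 16 17 2)(3 18 11 5 13 14)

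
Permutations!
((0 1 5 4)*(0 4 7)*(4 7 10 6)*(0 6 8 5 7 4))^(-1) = (0 6 7 1)(5 8 10)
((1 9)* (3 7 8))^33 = ((1 9)(3 7 8))^33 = (1 9)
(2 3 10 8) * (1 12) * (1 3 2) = (1 12 3 10 8) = [0, 12, 2, 10, 4, 5, 6, 7, 1, 9, 8, 11, 3]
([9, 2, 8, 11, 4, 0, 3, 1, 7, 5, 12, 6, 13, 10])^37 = [9, 2, 8, 11, 4, 0, 3, 1, 7, 5, 12, 6, 13, 10]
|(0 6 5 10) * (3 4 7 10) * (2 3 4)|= |(0 6 5 4 7 10)(2 3)|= 6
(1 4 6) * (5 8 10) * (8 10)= (1 4 6)(5 10)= [0, 4, 2, 3, 6, 10, 1, 7, 8, 9, 5]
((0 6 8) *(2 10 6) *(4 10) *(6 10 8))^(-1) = ((10)(0 2 4 8))^(-1) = (10)(0 8 4 2)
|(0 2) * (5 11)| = 2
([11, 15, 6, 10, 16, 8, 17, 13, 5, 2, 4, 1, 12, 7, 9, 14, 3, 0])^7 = [6, 0, 14, 16, 10, 8, 9, 13, 5, 15, 3, 17, 12, 7, 1, 11, 4, 2]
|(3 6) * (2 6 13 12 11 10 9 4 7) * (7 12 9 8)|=11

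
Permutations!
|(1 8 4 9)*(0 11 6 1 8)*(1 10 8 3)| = |(0 11 6 10 8 4 9 3 1)| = 9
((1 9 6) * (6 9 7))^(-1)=((9)(1 7 6))^(-1)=(9)(1 6 7)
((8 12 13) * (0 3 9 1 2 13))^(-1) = (0 12 8 13 2 1 9 3)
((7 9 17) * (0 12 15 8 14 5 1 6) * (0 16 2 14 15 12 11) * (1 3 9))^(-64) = (1 3 16 17 14)(2 7 5 6 9) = ((0 11)(1 6 16 2 14 5 3 9 17 7)(8 15))^(-64)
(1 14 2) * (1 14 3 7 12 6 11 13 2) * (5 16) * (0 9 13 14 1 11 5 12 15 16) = (0 9 13 2 1 3 7 15 16 12 6 5)(11 14) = [9, 3, 1, 7, 4, 0, 5, 15, 8, 13, 10, 14, 6, 2, 11, 16, 12]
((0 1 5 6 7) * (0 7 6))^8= ((7)(0 1 5))^8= (7)(0 5 1)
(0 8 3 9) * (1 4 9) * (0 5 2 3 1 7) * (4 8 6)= (0 6 4 9 5 2 3 7)(1 8)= [6, 8, 3, 7, 9, 2, 4, 0, 1, 5]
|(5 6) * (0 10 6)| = 4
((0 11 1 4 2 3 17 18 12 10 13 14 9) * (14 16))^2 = ((0 11 1 4 2 3 17 18 12 10 13 16 14 9))^2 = (0 1 2 17 12 13 14)(3 18 10 16 9 11 4)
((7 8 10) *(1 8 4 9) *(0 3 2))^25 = (0 3 2)(1 8 10 7 4 9)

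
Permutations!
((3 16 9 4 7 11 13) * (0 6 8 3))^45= ((0 6 8 3 16 9 4 7 11 13))^45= (0 9)(3 11)(4 6)(7 8)(13 16)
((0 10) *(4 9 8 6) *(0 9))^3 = ((0 10 9 8 6 4))^3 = (0 8)(4 9)(6 10)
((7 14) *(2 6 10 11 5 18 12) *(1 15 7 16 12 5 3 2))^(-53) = ((1 15 7 14 16 12)(2 6 10 11 3)(5 18))^(-53) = (1 15 7 14 16 12)(2 10 3 6 11)(5 18)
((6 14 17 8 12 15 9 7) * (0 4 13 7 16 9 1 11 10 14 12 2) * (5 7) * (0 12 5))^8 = (0 13 4)(1 15 12 2 8 17 14 10 11)(5 6 7)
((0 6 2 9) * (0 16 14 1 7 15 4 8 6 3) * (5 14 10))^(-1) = (0 3)(1 14 5 10 16 9 2 6 8 4 15 7)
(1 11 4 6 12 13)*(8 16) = (1 11 4 6 12 13)(8 16) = [0, 11, 2, 3, 6, 5, 12, 7, 16, 9, 10, 4, 13, 1, 14, 15, 8]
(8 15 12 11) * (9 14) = (8 15 12 11)(9 14) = [0, 1, 2, 3, 4, 5, 6, 7, 15, 14, 10, 8, 11, 13, 9, 12]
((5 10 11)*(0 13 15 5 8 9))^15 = (0 9 8 11 10 5 15 13)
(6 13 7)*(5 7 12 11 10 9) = [0, 1, 2, 3, 4, 7, 13, 6, 8, 5, 9, 10, 11, 12] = (5 7 6 13 12 11 10 9)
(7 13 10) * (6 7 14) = [0, 1, 2, 3, 4, 5, 7, 13, 8, 9, 14, 11, 12, 10, 6] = (6 7 13 10 14)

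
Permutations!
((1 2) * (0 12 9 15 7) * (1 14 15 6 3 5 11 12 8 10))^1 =((0 8 10 1 2 14 15 7)(3 5 11 12 9 6))^1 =(0 8 10 1 2 14 15 7)(3 5 11 12 9 6)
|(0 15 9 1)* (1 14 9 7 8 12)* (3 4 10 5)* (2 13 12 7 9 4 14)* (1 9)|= |(0 15 1)(2 13 12 9)(3 14 4 10 5)(7 8)|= 60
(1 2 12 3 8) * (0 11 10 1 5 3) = (0 11 10 1 2 12)(3 8 5) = [11, 2, 12, 8, 4, 3, 6, 7, 5, 9, 1, 10, 0]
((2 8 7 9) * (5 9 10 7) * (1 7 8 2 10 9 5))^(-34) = ((1 7 9 10 8))^(-34) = (1 7 9 10 8)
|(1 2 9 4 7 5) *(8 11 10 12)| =12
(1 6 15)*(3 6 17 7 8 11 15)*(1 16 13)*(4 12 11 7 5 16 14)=(1 17 5 16 13)(3 6)(4 12 11 15 14)(7 8)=[0, 17, 2, 6, 12, 16, 3, 8, 7, 9, 10, 15, 11, 1, 4, 14, 13, 5]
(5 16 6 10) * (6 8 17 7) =(5 16 8 17 7 6 10) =[0, 1, 2, 3, 4, 16, 10, 6, 17, 9, 5, 11, 12, 13, 14, 15, 8, 7]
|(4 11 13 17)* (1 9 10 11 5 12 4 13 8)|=30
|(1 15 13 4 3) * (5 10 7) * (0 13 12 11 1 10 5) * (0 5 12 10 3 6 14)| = |(0 13 4 6 14)(1 15 10 7 5 12 11)| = 35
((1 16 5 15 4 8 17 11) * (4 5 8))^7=(1 8 11 16 17)(5 15)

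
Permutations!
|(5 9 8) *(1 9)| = 4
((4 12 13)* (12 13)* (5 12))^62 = ((4 13)(5 12))^62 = (13)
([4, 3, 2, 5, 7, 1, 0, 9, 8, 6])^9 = (0 6 9 7 4)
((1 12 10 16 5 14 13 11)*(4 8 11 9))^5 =(1 14 11 5 8 16 4 10 9 12 13)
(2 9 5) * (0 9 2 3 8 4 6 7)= (0 9 5 3 8 4 6 7)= [9, 1, 2, 8, 6, 3, 7, 0, 4, 5]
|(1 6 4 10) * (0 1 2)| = 6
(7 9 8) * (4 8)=(4 8 7 9)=[0, 1, 2, 3, 8, 5, 6, 9, 7, 4]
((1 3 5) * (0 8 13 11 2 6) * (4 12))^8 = (0 13 2)(1 5 3)(6 8 11) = ((0 8 13 11 2 6)(1 3 5)(4 12))^8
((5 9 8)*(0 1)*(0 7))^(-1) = ((0 1 7)(5 9 8))^(-1) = (0 7 1)(5 8 9)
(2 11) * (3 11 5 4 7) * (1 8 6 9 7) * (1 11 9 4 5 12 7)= [0, 8, 12, 9, 11, 5, 4, 3, 6, 1, 10, 2, 7]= (1 8 6 4 11 2 12 7 3 9)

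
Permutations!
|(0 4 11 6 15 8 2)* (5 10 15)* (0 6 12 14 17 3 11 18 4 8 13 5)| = 20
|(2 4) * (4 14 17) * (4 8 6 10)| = 7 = |(2 14 17 8 6 10 4)|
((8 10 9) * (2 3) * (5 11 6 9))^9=(2 3)(5 9)(6 10)(8 11)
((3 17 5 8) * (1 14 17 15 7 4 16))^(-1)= ((1 14 17 5 8 3 15 7 4 16))^(-1)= (1 16 4 7 15 3 8 5 17 14)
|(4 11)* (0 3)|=2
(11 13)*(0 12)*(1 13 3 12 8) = [8, 13, 2, 12, 4, 5, 6, 7, 1, 9, 10, 3, 0, 11] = (0 8 1 13 11 3 12)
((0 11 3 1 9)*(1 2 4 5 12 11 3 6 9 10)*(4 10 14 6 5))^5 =(0 14 2 9 1 3 6 10)(5 11 12)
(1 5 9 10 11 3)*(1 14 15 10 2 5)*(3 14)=(2 5 9)(10 11 14 15)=[0, 1, 5, 3, 4, 9, 6, 7, 8, 2, 11, 14, 12, 13, 15, 10]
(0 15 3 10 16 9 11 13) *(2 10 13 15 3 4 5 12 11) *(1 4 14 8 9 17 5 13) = [3, 4, 10, 1, 13, 12, 6, 7, 9, 2, 16, 15, 11, 0, 8, 14, 17, 5] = (0 3 1 4 13)(2 10 16 17 5 12 11 15 14 8 9)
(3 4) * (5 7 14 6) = (3 4)(5 7 14 6) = [0, 1, 2, 4, 3, 7, 5, 14, 8, 9, 10, 11, 12, 13, 6]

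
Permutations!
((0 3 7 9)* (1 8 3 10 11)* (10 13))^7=(0 7 8 11 13 9 3 1 10)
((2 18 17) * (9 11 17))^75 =((2 18 9 11 17))^75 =(18)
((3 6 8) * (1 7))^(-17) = (1 7)(3 6 8)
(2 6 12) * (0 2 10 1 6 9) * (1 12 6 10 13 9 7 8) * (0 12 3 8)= (0 2 7)(1 10 3 8)(9 12 13)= [2, 10, 7, 8, 4, 5, 6, 0, 1, 12, 3, 11, 13, 9]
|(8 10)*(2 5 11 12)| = 4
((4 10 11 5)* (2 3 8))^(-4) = ((2 3 8)(4 10 11 5))^(-4) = (11)(2 8 3)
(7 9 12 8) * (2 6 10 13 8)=(2 6 10 13 8 7 9 12)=[0, 1, 6, 3, 4, 5, 10, 9, 7, 12, 13, 11, 2, 8]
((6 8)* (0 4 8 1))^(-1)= ((0 4 8 6 1))^(-1)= (0 1 6 8 4)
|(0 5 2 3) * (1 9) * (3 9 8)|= |(0 5 2 9 1 8 3)|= 7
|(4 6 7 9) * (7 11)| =|(4 6 11 7 9)| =5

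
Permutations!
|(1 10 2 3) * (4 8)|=|(1 10 2 3)(4 8)|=4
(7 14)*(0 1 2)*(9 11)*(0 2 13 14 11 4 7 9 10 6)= (0 1 13 14 9 4 7 11 10 6)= [1, 13, 2, 3, 7, 5, 0, 11, 8, 4, 6, 10, 12, 14, 9]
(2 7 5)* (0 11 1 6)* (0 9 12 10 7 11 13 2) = [13, 6, 11, 3, 4, 0, 9, 5, 8, 12, 7, 1, 10, 2] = (0 13 2 11 1 6 9 12 10 7 5)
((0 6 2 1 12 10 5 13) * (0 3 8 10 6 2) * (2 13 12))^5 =(0 5 3 6 10 13 12 8)(1 2)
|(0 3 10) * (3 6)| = 4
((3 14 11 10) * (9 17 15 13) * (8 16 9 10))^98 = ((3 14 11 8 16 9 17 15 13 10))^98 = (3 13 17 16 11)(8 14 10 15 9)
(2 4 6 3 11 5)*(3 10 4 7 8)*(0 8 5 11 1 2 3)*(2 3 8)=[2, 3, 7, 1, 6, 8, 10, 5, 0, 9, 4, 11]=(11)(0 2 7 5 8)(1 3)(4 6 10)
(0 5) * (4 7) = [5, 1, 2, 3, 7, 0, 6, 4] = (0 5)(4 7)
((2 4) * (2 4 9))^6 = (9)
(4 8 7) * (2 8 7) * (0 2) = [2, 1, 8, 3, 7, 5, 6, 4, 0] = (0 2 8)(4 7)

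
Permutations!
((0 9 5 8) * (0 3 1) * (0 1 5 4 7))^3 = ((0 9 4 7)(3 5 8))^3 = (0 7 4 9)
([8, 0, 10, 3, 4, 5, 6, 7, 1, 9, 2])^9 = (2 10)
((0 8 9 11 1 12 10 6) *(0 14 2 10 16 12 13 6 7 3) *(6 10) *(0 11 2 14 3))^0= (16)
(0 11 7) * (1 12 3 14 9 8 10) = (0 11 7)(1 12 3 14 9 8 10) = [11, 12, 2, 14, 4, 5, 6, 0, 10, 8, 1, 7, 3, 13, 9]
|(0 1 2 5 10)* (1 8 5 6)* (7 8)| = 15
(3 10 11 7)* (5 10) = [0, 1, 2, 5, 4, 10, 6, 3, 8, 9, 11, 7] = (3 5 10 11 7)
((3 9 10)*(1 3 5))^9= (1 5 10 9 3)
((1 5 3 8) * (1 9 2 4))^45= (1 8 4 3 2 5 9)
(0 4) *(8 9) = (0 4)(8 9) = [4, 1, 2, 3, 0, 5, 6, 7, 9, 8]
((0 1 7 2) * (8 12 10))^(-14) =((0 1 7 2)(8 12 10))^(-14) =(0 7)(1 2)(8 12 10)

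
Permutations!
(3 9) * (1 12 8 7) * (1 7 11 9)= [0, 12, 2, 1, 4, 5, 6, 7, 11, 3, 10, 9, 8]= (1 12 8 11 9 3)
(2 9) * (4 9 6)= (2 6 4 9)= [0, 1, 6, 3, 9, 5, 4, 7, 8, 2]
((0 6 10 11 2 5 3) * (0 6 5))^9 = (0 3 10 2 5 6 11)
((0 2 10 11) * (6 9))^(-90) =((0 2 10 11)(6 9))^(-90) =(0 10)(2 11)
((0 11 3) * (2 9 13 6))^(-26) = ((0 11 3)(2 9 13 6))^(-26) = (0 11 3)(2 13)(6 9)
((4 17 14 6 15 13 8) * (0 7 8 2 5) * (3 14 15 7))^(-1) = (0 5 2 13 15 17 4 8 7 6 14 3)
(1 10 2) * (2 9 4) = (1 10 9 4 2) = [0, 10, 1, 3, 2, 5, 6, 7, 8, 4, 9]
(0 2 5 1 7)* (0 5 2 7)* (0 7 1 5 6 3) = (0 1 7 6 3) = [1, 7, 2, 0, 4, 5, 3, 6]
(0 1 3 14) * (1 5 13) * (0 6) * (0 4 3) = [5, 0, 2, 14, 3, 13, 4, 7, 8, 9, 10, 11, 12, 1, 6] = (0 5 13 1)(3 14 6 4)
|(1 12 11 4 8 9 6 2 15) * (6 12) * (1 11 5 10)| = |(1 6 2 15 11 4 8 9 12 5 10)| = 11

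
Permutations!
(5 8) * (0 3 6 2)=(0 3 6 2)(5 8)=[3, 1, 0, 6, 4, 8, 2, 7, 5]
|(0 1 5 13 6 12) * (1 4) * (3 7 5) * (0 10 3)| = 21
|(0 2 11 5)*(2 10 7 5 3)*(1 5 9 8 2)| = 10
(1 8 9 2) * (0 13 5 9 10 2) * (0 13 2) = (0 2 1 8 10)(5 9 13) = [2, 8, 1, 3, 4, 9, 6, 7, 10, 13, 0, 11, 12, 5]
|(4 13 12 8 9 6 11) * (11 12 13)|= |(13)(4 11)(6 12 8 9)|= 4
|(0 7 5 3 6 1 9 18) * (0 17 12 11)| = |(0 7 5 3 6 1 9 18 17 12 11)| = 11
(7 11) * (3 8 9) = [0, 1, 2, 8, 4, 5, 6, 11, 9, 3, 10, 7] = (3 8 9)(7 11)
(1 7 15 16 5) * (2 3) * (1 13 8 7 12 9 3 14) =[0, 12, 14, 2, 4, 13, 6, 15, 7, 3, 10, 11, 9, 8, 1, 16, 5] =(1 12 9 3 2 14)(5 13 8 7 15 16)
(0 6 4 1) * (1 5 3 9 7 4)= (0 6 1)(3 9 7 4 5)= [6, 0, 2, 9, 5, 3, 1, 4, 8, 7]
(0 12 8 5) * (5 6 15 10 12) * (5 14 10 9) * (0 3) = (0 14 10 12 8 6 15 9 5 3) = [14, 1, 2, 0, 4, 3, 15, 7, 6, 5, 12, 11, 8, 13, 10, 9]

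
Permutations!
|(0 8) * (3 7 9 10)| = 4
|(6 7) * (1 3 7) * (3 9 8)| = 6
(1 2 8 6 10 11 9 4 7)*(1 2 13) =(1 13)(2 8 6 10 11 9 4 7) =[0, 13, 8, 3, 7, 5, 10, 2, 6, 4, 11, 9, 12, 1]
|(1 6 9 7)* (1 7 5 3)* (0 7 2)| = |(0 7 2)(1 6 9 5 3)| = 15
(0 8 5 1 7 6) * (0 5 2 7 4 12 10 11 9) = (0 8 2 7 6 5 1 4 12 10 11 9) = [8, 4, 7, 3, 12, 1, 5, 6, 2, 0, 11, 9, 10]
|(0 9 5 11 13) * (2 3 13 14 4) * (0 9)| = |(2 3 13 9 5 11 14 4)| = 8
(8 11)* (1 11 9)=[0, 11, 2, 3, 4, 5, 6, 7, 9, 1, 10, 8]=(1 11 8 9)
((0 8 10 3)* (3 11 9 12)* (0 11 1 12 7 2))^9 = ((0 8 10 1 12 3 11 9 7 2))^9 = (0 2 7 9 11 3 12 1 10 8)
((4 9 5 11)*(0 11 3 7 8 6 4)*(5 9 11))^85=(0 6 3 11 8 5 4 7)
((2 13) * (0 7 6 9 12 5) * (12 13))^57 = (0 7 6 9 13 2 12 5)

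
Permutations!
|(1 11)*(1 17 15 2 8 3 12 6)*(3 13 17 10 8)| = 11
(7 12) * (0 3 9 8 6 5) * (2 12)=[3, 1, 12, 9, 4, 0, 5, 2, 6, 8, 10, 11, 7]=(0 3 9 8 6 5)(2 12 7)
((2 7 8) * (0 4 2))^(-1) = ((0 4 2 7 8))^(-1) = (0 8 7 2 4)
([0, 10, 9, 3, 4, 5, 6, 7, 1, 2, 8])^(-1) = [0, 8, 9, 3, 4, 5, 6, 7, 10, 2, 1]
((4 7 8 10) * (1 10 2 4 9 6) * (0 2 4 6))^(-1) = (0 9 10 1 6 2)(4 8 7)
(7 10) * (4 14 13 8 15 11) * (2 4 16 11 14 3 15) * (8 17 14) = (2 4 3 15 8)(7 10)(11 16)(13 17 14) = [0, 1, 4, 15, 3, 5, 6, 10, 2, 9, 7, 16, 12, 17, 13, 8, 11, 14]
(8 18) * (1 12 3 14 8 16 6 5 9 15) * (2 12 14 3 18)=(1 14 8 2 12 18 16 6 5 9 15)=[0, 14, 12, 3, 4, 9, 5, 7, 2, 15, 10, 11, 18, 13, 8, 1, 6, 17, 16]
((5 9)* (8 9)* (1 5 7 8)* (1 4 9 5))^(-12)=((4 9 7 8 5))^(-12)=(4 8 9 5 7)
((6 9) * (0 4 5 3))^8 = ((0 4 5 3)(6 9))^8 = (9)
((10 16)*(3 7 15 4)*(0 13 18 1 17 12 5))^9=(0 18 17 5 13 1 12)(3 7 15 4)(10 16)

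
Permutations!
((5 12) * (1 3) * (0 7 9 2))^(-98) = (12)(0 9)(2 7)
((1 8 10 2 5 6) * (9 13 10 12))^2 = (1 12 13 2 6 8 9 10 5)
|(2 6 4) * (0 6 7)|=|(0 6 4 2 7)|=5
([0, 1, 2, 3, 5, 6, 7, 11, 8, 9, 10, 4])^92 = (4 6 11 5 7)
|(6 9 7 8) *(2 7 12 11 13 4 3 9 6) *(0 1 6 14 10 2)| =|(0 1 6 14 10 2 7 8)(3 9 12 11 13 4)| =24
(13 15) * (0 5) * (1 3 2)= [5, 3, 1, 2, 4, 0, 6, 7, 8, 9, 10, 11, 12, 15, 14, 13]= (0 5)(1 3 2)(13 15)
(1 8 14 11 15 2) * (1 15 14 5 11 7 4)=(1 8 5 11 14 7 4)(2 15)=[0, 8, 15, 3, 1, 11, 6, 4, 5, 9, 10, 14, 12, 13, 7, 2]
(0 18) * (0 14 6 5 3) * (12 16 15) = (0 18 14 6 5 3)(12 16 15) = [18, 1, 2, 0, 4, 3, 5, 7, 8, 9, 10, 11, 16, 13, 6, 12, 15, 17, 14]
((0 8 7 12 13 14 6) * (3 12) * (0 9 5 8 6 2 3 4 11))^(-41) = (0 11 4 7 8 5 9 6)(2 14 13 12 3)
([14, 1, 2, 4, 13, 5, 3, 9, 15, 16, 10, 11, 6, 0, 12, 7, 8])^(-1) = (0 13 4 3 6 12 14)(7 15 8 16 9)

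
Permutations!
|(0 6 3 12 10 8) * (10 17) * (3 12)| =6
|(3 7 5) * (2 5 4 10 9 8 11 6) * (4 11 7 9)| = |(2 5 3 9 8 7 11 6)(4 10)| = 8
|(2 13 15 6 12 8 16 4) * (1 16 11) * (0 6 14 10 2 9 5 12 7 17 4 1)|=|(0 6 7 17 4 9 5 12 8 11)(1 16)(2 13 15 14 10)|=10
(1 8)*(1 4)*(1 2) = (1 8 4 2) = [0, 8, 1, 3, 2, 5, 6, 7, 4]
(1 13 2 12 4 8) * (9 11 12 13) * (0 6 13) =(0 6 13 2)(1 9 11 12 4 8) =[6, 9, 0, 3, 8, 5, 13, 7, 1, 11, 10, 12, 4, 2]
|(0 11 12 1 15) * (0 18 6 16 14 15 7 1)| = 30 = |(0 11 12)(1 7)(6 16 14 15 18)|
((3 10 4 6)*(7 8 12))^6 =((3 10 4 6)(7 8 12))^6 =(12)(3 4)(6 10)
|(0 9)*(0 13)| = 3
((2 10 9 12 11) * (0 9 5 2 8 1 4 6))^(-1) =(0 6 4 1 8 11 12 9)(2 5 10)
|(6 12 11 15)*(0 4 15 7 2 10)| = 9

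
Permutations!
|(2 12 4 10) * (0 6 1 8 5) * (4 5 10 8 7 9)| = 11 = |(0 6 1 7 9 4 8 10 2 12 5)|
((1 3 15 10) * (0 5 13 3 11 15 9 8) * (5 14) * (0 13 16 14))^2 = ((1 11 15 10)(3 9 8 13)(5 16 14))^2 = (1 15)(3 8)(5 14 16)(9 13)(10 11)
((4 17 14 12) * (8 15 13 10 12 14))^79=(4 8 13 12 17 15 10)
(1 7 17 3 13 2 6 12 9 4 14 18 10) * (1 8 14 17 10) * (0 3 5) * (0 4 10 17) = (0 3 13 2 6 12 9 10 8 14 18 1 7 17 5 4) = [3, 7, 6, 13, 0, 4, 12, 17, 14, 10, 8, 11, 9, 2, 18, 15, 16, 5, 1]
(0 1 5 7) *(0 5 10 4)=(0 1 10 4)(5 7)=[1, 10, 2, 3, 0, 7, 6, 5, 8, 9, 4]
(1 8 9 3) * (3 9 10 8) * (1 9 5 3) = (3 9 5)(8 10) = [0, 1, 2, 9, 4, 3, 6, 7, 10, 5, 8]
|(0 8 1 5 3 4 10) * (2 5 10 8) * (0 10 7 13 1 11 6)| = 24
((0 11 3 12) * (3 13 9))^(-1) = ((0 11 13 9 3 12))^(-1) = (0 12 3 9 13 11)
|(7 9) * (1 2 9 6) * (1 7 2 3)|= |(1 3)(2 9)(6 7)|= 2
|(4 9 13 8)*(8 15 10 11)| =|(4 9 13 15 10 11 8)| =7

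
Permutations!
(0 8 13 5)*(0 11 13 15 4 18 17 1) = (0 8 15 4 18 17 1)(5 11 13) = [8, 0, 2, 3, 18, 11, 6, 7, 15, 9, 10, 13, 12, 5, 14, 4, 16, 1, 17]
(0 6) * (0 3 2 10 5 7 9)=(0 6 3 2 10 5 7 9)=[6, 1, 10, 2, 4, 7, 3, 9, 8, 0, 5]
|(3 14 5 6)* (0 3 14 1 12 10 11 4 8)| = |(0 3 1 12 10 11 4 8)(5 6 14)| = 24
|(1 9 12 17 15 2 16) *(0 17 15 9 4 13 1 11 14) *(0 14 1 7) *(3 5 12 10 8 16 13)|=16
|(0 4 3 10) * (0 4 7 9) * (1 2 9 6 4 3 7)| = 12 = |(0 1 2 9)(3 10)(4 7 6)|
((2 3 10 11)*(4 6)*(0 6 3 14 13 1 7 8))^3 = ((0 6 4 3 10 11 2 14 13 1 7 8))^3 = (0 3 2 1)(4 11 13 8)(6 10 14 7)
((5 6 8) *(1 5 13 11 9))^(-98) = (13)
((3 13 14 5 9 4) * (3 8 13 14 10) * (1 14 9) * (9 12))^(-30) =((1 14 5)(3 12 9 4 8 13 10))^(-30) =(14)(3 13 4 12 10 8 9)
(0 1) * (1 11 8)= (0 11 8 1)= [11, 0, 2, 3, 4, 5, 6, 7, 1, 9, 10, 8]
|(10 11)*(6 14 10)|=|(6 14 10 11)|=4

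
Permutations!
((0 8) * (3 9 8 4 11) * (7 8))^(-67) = ((0 4 11 3 9 7 8))^(-67) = (0 3 8 11 7 4 9)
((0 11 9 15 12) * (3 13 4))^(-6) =((0 11 9 15 12)(3 13 4))^(-6) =(0 12 15 9 11)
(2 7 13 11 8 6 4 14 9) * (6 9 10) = [0, 1, 7, 3, 14, 5, 4, 13, 9, 2, 6, 8, 12, 11, 10] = (2 7 13 11 8 9)(4 14 10 6)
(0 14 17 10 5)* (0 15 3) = [14, 1, 2, 0, 4, 15, 6, 7, 8, 9, 5, 11, 12, 13, 17, 3, 16, 10] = (0 14 17 10 5 15 3)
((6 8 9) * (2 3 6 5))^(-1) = ((2 3 6 8 9 5))^(-1) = (2 5 9 8 6 3)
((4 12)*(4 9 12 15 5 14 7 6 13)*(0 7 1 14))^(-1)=(0 5 15 4 13 6 7)(1 14)(9 12)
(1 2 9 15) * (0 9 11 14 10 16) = (0 9 15 1 2 11 14 10 16) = [9, 2, 11, 3, 4, 5, 6, 7, 8, 15, 16, 14, 12, 13, 10, 1, 0]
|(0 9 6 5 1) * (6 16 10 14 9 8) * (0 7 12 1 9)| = |(0 8 6 5 9 16 10 14)(1 7 12)| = 24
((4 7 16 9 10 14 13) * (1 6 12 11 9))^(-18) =(1 9 4 6 10 7 12 14 16 11 13)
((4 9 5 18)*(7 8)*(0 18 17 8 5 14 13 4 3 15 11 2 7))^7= (0 5 11 18 17 2 3 8 7 15)(4 13 14 9)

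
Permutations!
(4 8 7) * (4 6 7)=[0, 1, 2, 3, 8, 5, 7, 6, 4]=(4 8)(6 7)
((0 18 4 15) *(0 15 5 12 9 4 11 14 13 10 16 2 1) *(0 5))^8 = (0 1 14 9 16 18 5 13 4 2 11 12 10)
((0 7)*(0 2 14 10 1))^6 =((0 7 2 14 10 1))^6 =(14)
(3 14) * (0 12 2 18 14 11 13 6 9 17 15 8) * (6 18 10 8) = (0 12 2 10 8)(3 11 13 18 14)(6 9 17 15) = [12, 1, 10, 11, 4, 5, 9, 7, 0, 17, 8, 13, 2, 18, 3, 6, 16, 15, 14]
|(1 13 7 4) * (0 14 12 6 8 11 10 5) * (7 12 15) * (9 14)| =|(0 9 14 15 7 4 1 13 12 6 8 11 10 5)| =14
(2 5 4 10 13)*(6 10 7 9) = (2 5 4 7 9 6 10 13) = [0, 1, 5, 3, 7, 4, 10, 9, 8, 6, 13, 11, 12, 2]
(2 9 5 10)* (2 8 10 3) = [0, 1, 9, 2, 4, 3, 6, 7, 10, 5, 8] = (2 9 5 3)(8 10)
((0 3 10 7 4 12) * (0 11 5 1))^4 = ((0 3 10 7 4 12 11 5 1))^4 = (0 4 1 7 5 10 11 3 12)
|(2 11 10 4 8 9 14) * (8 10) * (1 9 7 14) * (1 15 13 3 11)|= |(1 9 15 13 3 11 8 7 14 2)(4 10)|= 10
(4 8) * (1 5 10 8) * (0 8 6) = (0 8 4 1 5 10 6) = [8, 5, 2, 3, 1, 10, 0, 7, 4, 9, 6]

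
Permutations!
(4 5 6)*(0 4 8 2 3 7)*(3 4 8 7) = (0 8 2 4 5 6 7) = [8, 1, 4, 3, 5, 6, 7, 0, 2]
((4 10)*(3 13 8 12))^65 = ((3 13 8 12)(4 10))^65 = (3 13 8 12)(4 10)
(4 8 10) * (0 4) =(0 4 8 10) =[4, 1, 2, 3, 8, 5, 6, 7, 10, 9, 0]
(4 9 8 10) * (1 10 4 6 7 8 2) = (1 10 6 7 8 4 9 2) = [0, 10, 1, 3, 9, 5, 7, 8, 4, 2, 6]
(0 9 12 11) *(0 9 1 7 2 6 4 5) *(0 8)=(0 1 7 2 6 4 5 8)(9 12 11)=[1, 7, 6, 3, 5, 8, 4, 2, 0, 12, 10, 9, 11]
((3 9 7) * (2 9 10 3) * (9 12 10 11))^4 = (2 11 12 9 10 7 3)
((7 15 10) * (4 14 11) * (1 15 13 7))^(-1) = (1 10 15)(4 11 14)(7 13)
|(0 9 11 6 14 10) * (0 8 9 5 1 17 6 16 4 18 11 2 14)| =|(0 5 1 17 6)(2 14 10 8 9)(4 18 11 16)| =20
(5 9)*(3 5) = [0, 1, 2, 5, 4, 9, 6, 7, 8, 3] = (3 5 9)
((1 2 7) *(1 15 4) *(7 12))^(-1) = (1 4 15 7 12 2)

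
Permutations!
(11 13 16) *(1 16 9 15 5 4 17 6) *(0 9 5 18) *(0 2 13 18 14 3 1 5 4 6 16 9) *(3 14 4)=[0, 9, 13, 1, 17, 6, 5, 7, 8, 15, 10, 18, 12, 3, 14, 4, 11, 16, 2]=(1 9 15 4 17 16 11 18 2 13 3)(5 6)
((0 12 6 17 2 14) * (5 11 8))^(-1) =((0 12 6 17 2 14)(5 11 8))^(-1) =(0 14 2 17 6 12)(5 8 11)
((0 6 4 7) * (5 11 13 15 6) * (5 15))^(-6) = (0 7 4 6 15)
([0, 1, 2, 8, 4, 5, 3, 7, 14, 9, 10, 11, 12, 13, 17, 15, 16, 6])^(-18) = (3 14 6 8 17)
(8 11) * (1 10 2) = (1 10 2)(8 11) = [0, 10, 1, 3, 4, 5, 6, 7, 11, 9, 2, 8]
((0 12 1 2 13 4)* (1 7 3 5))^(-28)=((0 12 7 3 5 1 2 13 4))^(-28)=(0 4 13 2 1 5 3 7 12)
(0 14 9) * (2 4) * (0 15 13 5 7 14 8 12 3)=(0 8 12 3)(2 4)(5 7 14 9 15 13)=[8, 1, 4, 0, 2, 7, 6, 14, 12, 15, 10, 11, 3, 5, 9, 13]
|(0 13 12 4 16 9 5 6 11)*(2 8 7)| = 9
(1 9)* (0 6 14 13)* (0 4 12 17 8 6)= (1 9)(4 12 17 8 6 14 13)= [0, 9, 2, 3, 12, 5, 14, 7, 6, 1, 10, 11, 17, 4, 13, 15, 16, 8]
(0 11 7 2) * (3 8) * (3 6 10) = (0 11 7 2)(3 8 6 10) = [11, 1, 0, 8, 4, 5, 10, 2, 6, 9, 3, 7]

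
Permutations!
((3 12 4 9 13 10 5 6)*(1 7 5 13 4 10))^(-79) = ((1 7 5 6 3 12 10 13)(4 9))^(-79) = (1 7 5 6 3 12 10 13)(4 9)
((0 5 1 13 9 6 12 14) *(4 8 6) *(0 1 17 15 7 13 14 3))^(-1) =(0 3 12 6 8 4 9 13 7 15 17 5)(1 14)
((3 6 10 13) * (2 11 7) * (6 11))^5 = ((2 6 10 13 3 11 7))^5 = (2 11 13 6 7 3 10)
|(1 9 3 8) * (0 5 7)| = 12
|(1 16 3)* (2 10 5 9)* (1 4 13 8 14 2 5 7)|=10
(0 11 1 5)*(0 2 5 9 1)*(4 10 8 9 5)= (0 11)(1 5 2 4 10 8 9)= [11, 5, 4, 3, 10, 2, 6, 7, 9, 1, 8, 0]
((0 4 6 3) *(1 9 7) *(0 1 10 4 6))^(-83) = ((0 6 3 1 9 7 10 4))^(-83) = (0 7 3 4 9 6 10 1)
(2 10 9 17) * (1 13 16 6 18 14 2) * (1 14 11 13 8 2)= (1 8 2 10 9 17 14)(6 18 11 13 16)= [0, 8, 10, 3, 4, 5, 18, 7, 2, 17, 9, 13, 12, 16, 1, 15, 6, 14, 11]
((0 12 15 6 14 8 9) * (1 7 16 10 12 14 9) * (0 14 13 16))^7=((0 13 16 10 12 15 6 9 14 8 1 7))^7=(0 9 16 8 12 7 6 13 14 10 1 15)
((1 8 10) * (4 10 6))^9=((1 8 6 4 10))^9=(1 10 4 6 8)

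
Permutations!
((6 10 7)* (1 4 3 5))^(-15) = (10)(1 4 3 5)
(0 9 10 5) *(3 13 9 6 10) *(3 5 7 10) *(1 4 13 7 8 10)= (0 6 3 7 1 4 13 9 5)(8 10)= [6, 4, 2, 7, 13, 0, 3, 1, 10, 5, 8, 11, 12, 9]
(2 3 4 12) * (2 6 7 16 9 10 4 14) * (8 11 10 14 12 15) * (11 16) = (2 3 12 6 7 11 10 4 15 8 16 9 14) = [0, 1, 3, 12, 15, 5, 7, 11, 16, 14, 4, 10, 6, 13, 2, 8, 9]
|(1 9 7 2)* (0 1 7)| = |(0 1 9)(2 7)| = 6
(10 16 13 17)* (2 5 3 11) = [0, 1, 5, 11, 4, 3, 6, 7, 8, 9, 16, 2, 12, 17, 14, 15, 13, 10] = (2 5 3 11)(10 16 13 17)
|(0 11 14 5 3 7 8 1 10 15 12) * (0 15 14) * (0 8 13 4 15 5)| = 42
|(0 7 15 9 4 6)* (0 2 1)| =8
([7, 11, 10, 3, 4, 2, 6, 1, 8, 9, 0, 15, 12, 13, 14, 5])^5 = [5, 10, 11, 3, 4, 1, 6, 2, 8, 9, 15, 0, 12, 13, 14, 7]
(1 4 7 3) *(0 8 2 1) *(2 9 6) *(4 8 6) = (0 6 2 1 8 9 4 7 3) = [6, 8, 1, 0, 7, 5, 2, 3, 9, 4]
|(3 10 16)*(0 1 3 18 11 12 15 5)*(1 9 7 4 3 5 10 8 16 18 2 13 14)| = |(0 9 7 4 3 8 16 2 13 14 1 5)(10 18 11 12 15)| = 60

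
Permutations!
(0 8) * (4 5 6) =(0 8)(4 5 6) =[8, 1, 2, 3, 5, 6, 4, 7, 0]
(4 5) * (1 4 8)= [0, 4, 2, 3, 5, 8, 6, 7, 1]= (1 4 5 8)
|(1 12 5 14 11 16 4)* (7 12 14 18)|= |(1 14 11 16 4)(5 18 7 12)|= 20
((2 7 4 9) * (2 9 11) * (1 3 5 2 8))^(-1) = ((1 3 5 2 7 4 11 8))^(-1) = (1 8 11 4 7 2 5 3)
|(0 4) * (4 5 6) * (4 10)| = 5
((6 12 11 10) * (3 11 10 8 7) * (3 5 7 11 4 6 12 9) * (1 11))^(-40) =((1 11 8)(3 4 6 9)(5 7)(10 12))^(-40) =(12)(1 8 11)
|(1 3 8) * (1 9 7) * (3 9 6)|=|(1 9 7)(3 8 6)|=3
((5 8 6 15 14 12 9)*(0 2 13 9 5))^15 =(0 9 13 2)(5 15)(6 12)(8 14)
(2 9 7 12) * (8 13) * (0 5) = [5, 1, 9, 3, 4, 0, 6, 12, 13, 7, 10, 11, 2, 8] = (0 5)(2 9 7 12)(8 13)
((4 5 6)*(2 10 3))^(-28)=((2 10 3)(4 5 6))^(-28)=(2 3 10)(4 6 5)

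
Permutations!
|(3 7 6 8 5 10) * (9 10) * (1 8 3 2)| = 6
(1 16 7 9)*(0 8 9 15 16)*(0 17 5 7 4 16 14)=(0 8 9 1 17 5 7 15 14)(4 16)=[8, 17, 2, 3, 16, 7, 6, 15, 9, 1, 10, 11, 12, 13, 0, 14, 4, 5]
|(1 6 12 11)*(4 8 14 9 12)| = 8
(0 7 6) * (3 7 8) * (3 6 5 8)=(0 3 7 5 8 6)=[3, 1, 2, 7, 4, 8, 0, 5, 6]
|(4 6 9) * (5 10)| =|(4 6 9)(5 10)| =6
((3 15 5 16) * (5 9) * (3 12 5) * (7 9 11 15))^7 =((3 7 9)(5 16 12)(11 15))^7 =(3 7 9)(5 16 12)(11 15)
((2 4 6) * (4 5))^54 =(2 4)(5 6) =((2 5 4 6))^54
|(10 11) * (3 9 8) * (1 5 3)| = |(1 5 3 9 8)(10 11)| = 10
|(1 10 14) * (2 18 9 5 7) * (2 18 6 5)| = |(1 10 14)(2 6 5 7 18 9)| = 6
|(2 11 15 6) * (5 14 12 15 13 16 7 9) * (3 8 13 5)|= 42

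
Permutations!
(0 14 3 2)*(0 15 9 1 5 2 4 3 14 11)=(0 11)(1 5 2 15 9)(3 4)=[11, 5, 15, 4, 3, 2, 6, 7, 8, 1, 10, 0, 12, 13, 14, 9]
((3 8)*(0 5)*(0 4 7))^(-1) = (0 7 4 5)(3 8)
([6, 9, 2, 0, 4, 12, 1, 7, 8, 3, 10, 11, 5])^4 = [3, 6, 2, 9, 4, 5, 0, 7, 8, 1, 10, 11, 12]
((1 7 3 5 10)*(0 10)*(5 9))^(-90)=(0 10 1 7 3 9 5)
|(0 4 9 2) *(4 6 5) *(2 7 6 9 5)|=|(0 9 7 6 2)(4 5)|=10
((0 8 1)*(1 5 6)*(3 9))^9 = (0 1 6 5 8)(3 9)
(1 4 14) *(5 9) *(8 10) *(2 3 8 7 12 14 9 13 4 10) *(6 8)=(1 10 7 12 14)(2 3 6 8)(4 9 5 13)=[0, 10, 3, 6, 9, 13, 8, 12, 2, 5, 7, 11, 14, 4, 1]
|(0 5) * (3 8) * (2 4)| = |(0 5)(2 4)(3 8)| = 2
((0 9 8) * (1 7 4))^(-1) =((0 9 8)(1 7 4))^(-1) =(0 8 9)(1 4 7)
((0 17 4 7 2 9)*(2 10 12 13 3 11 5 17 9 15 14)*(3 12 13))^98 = (2 14 15)(3 12 13 10 7 4 17 5 11)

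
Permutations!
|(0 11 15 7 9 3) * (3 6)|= |(0 11 15 7 9 6 3)|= 7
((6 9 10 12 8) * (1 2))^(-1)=(1 2)(6 8 12 10 9)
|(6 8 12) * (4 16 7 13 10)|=15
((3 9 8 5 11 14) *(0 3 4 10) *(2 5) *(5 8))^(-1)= (0 10 4 14 11 5 9 3)(2 8)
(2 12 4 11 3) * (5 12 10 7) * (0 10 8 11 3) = (0 10 7 5 12 4 3 2 8 11) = [10, 1, 8, 2, 3, 12, 6, 5, 11, 9, 7, 0, 4]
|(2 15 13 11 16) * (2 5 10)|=|(2 15 13 11 16 5 10)|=7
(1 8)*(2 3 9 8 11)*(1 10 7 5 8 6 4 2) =(1 11)(2 3 9 6 4)(5 8 10 7) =[0, 11, 3, 9, 2, 8, 4, 5, 10, 6, 7, 1]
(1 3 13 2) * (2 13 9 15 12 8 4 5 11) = [0, 3, 1, 9, 5, 11, 6, 7, 4, 15, 10, 2, 8, 13, 14, 12] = (1 3 9 15 12 8 4 5 11 2)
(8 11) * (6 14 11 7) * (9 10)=[0, 1, 2, 3, 4, 5, 14, 6, 7, 10, 9, 8, 12, 13, 11]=(6 14 11 8 7)(9 10)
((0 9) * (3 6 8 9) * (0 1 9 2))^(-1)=((0 3 6 8 2)(1 9))^(-1)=(0 2 8 6 3)(1 9)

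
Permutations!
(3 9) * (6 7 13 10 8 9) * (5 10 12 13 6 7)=(3 7 6 5 10 8 9)(12 13)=[0, 1, 2, 7, 4, 10, 5, 6, 9, 3, 8, 11, 13, 12]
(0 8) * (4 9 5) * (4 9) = [8, 1, 2, 3, 4, 9, 6, 7, 0, 5] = (0 8)(5 9)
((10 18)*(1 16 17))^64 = ((1 16 17)(10 18))^64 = (18)(1 16 17)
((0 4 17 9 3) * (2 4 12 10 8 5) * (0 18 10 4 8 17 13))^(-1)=(0 13 4 12)(2 5 8)(3 9 17 10 18)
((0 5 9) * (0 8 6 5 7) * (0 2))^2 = (0 2 7)(5 8)(6 9)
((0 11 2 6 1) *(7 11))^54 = (11) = ((0 7 11 2 6 1))^54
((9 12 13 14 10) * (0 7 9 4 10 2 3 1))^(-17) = (0 7 9 12 13 14 2 3 1)(4 10)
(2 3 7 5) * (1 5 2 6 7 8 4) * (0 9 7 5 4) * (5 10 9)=[5, 4, 3, 8, 1, 6, 10, 2, 0, 7, 9]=(0 5 6 10 9 7 2 3 8)(1 4)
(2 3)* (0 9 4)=[9, 1, 3, 2, 0, 5, 6, 7, 8, 4]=(0 9 4)(2 3)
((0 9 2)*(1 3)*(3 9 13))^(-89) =(0 13 3 1 9 2)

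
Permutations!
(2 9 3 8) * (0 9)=(0 9 3 8 2)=[9, 1, 0, 8, 4, 5, 6, 7, 2, 3]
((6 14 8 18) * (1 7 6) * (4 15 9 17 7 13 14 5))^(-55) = (18)(4 15 9 17 7 6 5)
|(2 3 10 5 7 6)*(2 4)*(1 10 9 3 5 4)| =|(1 10 4 2 5 7 6)(3 9)| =14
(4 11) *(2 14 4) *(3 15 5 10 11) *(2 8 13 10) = (2 14 4 3 15 5)(8 13 10 11) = [0, 1, 14, 15, 3, 2, 6, 7, 13, 9, 11, 8, 12, 10, 4, 5]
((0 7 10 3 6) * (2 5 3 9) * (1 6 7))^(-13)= ((0 1 6)(2 5 3 7 10 9))^(-13)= (0 6 1)(2 9 10 7 3 5)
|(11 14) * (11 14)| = 1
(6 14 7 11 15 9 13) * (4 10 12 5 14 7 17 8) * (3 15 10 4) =(3 15 9 13 6 7 11 10 12 5 14 17 8) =[0, 1, 2, 15, 4, 14, 7, 11, 3, 13, 12, 10, 5, 6, 17, 9, 16, 8]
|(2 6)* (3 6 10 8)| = 5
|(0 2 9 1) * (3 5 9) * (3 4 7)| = 8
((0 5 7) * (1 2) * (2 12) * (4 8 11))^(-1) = ((0 5 7)(1 12 2)(4 8 11))^(-1) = (0 7 5)(1 2 12)(4 11 8)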